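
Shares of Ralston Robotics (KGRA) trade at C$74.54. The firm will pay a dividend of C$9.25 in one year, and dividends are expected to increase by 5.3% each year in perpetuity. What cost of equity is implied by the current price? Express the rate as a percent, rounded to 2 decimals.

17.71%

Rearranging the constant-growth DDM: r = D₁/P₀ + g.
r = 9.2500 / 74.54 + 0.053 = 0.12409 + 0.053 = 0.17709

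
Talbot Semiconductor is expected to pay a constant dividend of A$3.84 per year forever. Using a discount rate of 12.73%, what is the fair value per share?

Zero-growth DDM (perpetuity): P₀ = D/r = 3.84 / 0.1273 = 30.1650

A$30.16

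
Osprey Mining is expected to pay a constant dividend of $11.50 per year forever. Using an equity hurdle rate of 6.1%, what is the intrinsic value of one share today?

Zero-growth DDM (perpetuity): P₀ = D/r = 11.50 / 0.061 = 188.5246

$188.52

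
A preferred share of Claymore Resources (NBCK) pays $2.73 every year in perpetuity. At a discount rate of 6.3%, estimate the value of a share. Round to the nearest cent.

$43.33

Zero-growth DDM (perpetuity): P₀ = D/r = 2.73 / 0.063 = 43.3333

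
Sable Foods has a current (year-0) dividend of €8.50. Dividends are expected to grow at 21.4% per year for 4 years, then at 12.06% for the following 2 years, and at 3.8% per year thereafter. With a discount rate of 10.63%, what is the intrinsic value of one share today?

Three-stage DDM. Project D₁…D_6; terminal Gordon value at t=6 with g = 0.038; discount at r = 0.1063.
D_1 = 10.3190
D_2 = 12.5273
D_3 = 15.2081
D_4 = 18.4626
D_5 = 20.6892
D_6 = 23.1843
TV_6 = 24.0654/(0.1063−0.038) = 352.3478
P₀ = Σ Dₜ/(1+r)ᵗ + TV_6/(1+r)^6 = 260.4428

€260.44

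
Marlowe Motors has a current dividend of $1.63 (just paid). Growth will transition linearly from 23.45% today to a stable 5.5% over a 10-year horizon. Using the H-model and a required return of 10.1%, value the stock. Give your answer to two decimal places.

H-model: P₀ = D₀[(1+g_L) + H(g_S−g_L)]/(r−g_L), with H = 10/2 = 5.
P₀ = 1.63 × [(1+0.055) + 5×(0.2345−0.055)] / (0.101−0.055)
   = 1.63 × 1.9525 / 0.046 = 69.1864

$69.19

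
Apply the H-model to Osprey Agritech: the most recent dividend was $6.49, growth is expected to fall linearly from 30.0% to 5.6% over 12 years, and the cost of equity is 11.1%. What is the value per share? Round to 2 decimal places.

H-model: P₀ = D₀[(1+g_L) + H(g_S−g_L)]/(r−g_L), with H = 12/2 = 6.
P₀ = 6.49 × [(1+0.056) + 6×(0.3−0.056)] / (0.111−0.056)
   = 6.49 × 2.5200 / 0.055 = 297.3600

$297.36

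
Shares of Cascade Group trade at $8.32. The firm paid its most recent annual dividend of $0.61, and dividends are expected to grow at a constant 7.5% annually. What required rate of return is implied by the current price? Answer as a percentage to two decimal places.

15.38%

Rearranging the constant-growth DDM: r = D₁/P₀ + g.
D₁ = 0.61 × (1 + 0.075) = 0.6557.
r = 0.6557 / 8.32 + 0.075 = 0.07882 + 0.075 = 0.15382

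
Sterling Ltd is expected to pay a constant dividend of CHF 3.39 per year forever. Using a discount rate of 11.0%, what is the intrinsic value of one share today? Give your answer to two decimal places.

CHF 30.82

Zero-growth DDM (perpetuity): P₀ = D/r = 3.39 / 0.11 = 30.8182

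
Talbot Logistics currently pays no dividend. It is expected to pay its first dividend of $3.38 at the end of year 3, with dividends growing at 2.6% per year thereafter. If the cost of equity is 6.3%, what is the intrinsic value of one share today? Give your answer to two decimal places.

Deferred-dividend DDM. At t=2 the remaining stream is a growing perpetuity with first payment D_3 = 3.38.
V_2 = D_3/(r−g) = 3.38/(0.063−0.026) = 91.3514
P₀ = V_2/(1+r)^2 = 91.3514/(1+0.063)^2 = 80.8441

$80.84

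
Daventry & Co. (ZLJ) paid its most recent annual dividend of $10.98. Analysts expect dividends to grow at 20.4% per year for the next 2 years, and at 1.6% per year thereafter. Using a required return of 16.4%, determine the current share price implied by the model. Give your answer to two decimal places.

Two-stage DDM. Project D₁…D_2 at 0.204, terminal growth 0.016, discount at r = 0.164.
D_1 = 13.2199
D_2 = 15.9168
Terminal value at t=2: TV = D_3/(r−g) = 16.1715/(0.164−0.016) = 109.2666
P₀ = 13.2199/(1+0.164)^1 + 15.9168/(1+0.164)^2 + 109.2666/(1+0.164)^2 = 103.7506

$103.75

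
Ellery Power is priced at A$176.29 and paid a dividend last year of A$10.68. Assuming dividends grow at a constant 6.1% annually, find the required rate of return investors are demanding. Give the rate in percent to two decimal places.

Rearranging the constant-growth DDM: r = D₁/P₀ + g.
D₁ = 10.68 × (1 + 0.061) = 11.3315.
r = 11.3315 / 176.29 + 0.061 = 0.06428 + 0.061 = 0.12528

12.53%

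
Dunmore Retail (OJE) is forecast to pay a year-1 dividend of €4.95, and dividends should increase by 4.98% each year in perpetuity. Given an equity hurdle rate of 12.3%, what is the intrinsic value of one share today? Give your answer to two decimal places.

Gordon growth model: P₀ = D₁/(r − g), with D₁ = 4.95 given directly.
P₀ = 4.9500 / (0.123 − 0.0498) = 4.9500 / 0.0732 = 67.6230

€67.62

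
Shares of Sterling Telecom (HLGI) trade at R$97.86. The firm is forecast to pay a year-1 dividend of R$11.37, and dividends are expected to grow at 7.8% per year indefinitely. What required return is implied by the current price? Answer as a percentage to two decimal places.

Rearranging the constant-growth DDM: r = D₁/P₀ + g.
r = 11.3700 / 97.86 + 0.078 = 0.11619 + 0.078 = 0.19419

19.42%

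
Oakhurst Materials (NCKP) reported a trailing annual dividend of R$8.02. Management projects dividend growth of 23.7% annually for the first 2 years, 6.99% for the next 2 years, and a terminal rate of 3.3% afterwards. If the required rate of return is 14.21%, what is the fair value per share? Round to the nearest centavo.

R$113.34

Three-stage DDM. Project D₁…D_4; terminal Gordon value at t=4 with g = 0.033; discount at r = 0.1421.
D_1 = 9.9207
D_2 = 12.2720
D_3 = 13.1298
D_4 = 14.0475
TV_4 = 14.5111/(0.1421−0.033) = 133.0074
P₀ = Σ Dₜ/(1+r)ᵗ + TV_4/(1+r)^4 = 113.3377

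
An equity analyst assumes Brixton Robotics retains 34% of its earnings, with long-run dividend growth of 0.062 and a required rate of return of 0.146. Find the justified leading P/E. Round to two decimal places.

7.86

Payout ratio b = 1 − 0.34 = 0.66.
Justified leading P/E = b/(r−g) = 0.66/(0.146−0.062) = 7.8571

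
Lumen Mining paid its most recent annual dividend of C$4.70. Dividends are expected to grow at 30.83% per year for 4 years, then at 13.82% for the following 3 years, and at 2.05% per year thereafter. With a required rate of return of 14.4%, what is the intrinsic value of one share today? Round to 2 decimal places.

Three-stage DDM. Project D₁…D_7; terminal Gordon value at t=7 with g = 0.0205; discount at r = 0.144.
D_1 = 6.1490
D_2 = 8.0447
D_3 = 10.5249
D_4 = 13.7698
D_5 = 15.6728
D_6 = 17.8387
D_7 = 20.3041
TV_7 = 20.7203/(0.144−0.0205) = 167.7757
P₀ = Σ Dₜ/(1+r)ᵗ + TV_7/(1+r)^7 = 115.8911

C$115.89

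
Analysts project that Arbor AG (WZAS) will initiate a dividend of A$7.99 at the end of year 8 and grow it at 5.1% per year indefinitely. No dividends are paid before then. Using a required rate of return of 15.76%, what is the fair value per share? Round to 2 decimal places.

Deferred-dividend DDM. At t=7 the remaining stream is a growing perpetuity with first payment D_8 = 7.99.
V_7 = D_8/(r−g) = 7.99/(0.1576−0.051) = 74.9531
P₀ = V_7/(1+r)^7 = 74.9531/(1+0.1576)^7 = 26.9079

A$26.91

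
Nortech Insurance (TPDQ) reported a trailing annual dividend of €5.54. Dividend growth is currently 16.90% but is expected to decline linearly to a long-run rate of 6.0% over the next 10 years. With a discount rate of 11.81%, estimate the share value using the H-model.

€153.04

H-model: P₀ = D₀[(1+g_L) + H(g_S−g_L)]/(r−g_L), with H = 10/2 = 5.
P₀ = 5.54 × [(1+0.06) + 5×(0.169−0.06)] / (0.1181−0.06)
   = 5.54 × 1.6050 / 0.0581 = 153.0413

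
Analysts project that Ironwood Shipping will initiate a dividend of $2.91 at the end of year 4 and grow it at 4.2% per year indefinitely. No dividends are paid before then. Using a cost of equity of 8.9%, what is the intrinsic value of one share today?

Deferred-dividend DDM. At t=3 the remaining stream is a growing perpetuity with first payment D_4 = 2.91.
V_3 = D_4/(r−g) = 2.91/(0.089−0.042) = 61.9149
P₀ = V_3/(1+r)^3 = 61.9149/(1+0.089)^3 = 47.9415

$47.94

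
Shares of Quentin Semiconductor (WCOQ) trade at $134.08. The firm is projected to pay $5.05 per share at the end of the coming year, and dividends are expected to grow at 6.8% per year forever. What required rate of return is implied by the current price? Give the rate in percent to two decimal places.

Rearranging the constant-growth DDM: r = D₁/P₀ + g.
r = 5.0500 / 134.08 + 0.068 = 0.03766 + 0.068 = 0.10566

10.57%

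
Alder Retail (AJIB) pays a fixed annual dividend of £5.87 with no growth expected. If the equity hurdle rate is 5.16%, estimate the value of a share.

£113.76

Zero-growth DDM (perpetuity): P₀ = D/r = 5.87 / 0.0516 = 113.7597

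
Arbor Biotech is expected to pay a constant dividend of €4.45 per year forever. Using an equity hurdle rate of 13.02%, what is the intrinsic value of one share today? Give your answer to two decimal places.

€34.18

Zero-growth DDM (perpetuity): P₀ = D/r = 4.45 / 0.1302 = 34.1782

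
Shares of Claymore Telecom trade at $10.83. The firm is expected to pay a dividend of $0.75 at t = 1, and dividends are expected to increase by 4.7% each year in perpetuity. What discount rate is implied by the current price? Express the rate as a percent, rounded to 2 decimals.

11.63%

Rearranging the constant-growth DDM: r = D₁/P₀ + g.
r = 0.7500 / 10.83 + 0.047 = 0.06925 + 0.047 = 0.11625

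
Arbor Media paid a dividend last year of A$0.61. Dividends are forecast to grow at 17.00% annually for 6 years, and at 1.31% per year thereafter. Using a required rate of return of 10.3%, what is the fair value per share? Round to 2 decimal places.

A$14.31

Two-stage DDM. Project D₁…D_6 at 0.17, terminal growth 0.0131, discount at r = 0.103.
D_1 = 0.7137
D_2 = 0.8350
D_3 = 0.9770
D_4 = 1.1431
D_5 = 1.3374
D_6 = 1.5648
Terminal value at t=6: TV = D_7/(r−g) = 1.5852/(0.103−0.0131) = 17.6335
P₀ = 0.7137/(1+0.103)^1 + 0.8350/(1+0.103)^2 + 0.9770/(1+0.103)^3 + 1.1431/(1+0.103)^4 + 1.3374/(1+0.103)^5 + 1.5648/(1+0.103)^6 + 17.6335/(1+0.103)^6 = 14.3142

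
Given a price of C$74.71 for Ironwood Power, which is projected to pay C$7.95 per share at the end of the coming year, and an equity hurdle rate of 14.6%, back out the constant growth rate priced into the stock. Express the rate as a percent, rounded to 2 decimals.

3.96%

From P₀ = D₁/(r − g), the implied growth is g = r − D₁/P₀.
g = 0.146 − 7.95/74.71 = 0.146 − 0.10641 = 0.03959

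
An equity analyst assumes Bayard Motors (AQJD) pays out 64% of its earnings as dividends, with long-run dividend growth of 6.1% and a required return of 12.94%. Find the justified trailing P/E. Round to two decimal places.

9.93

Justified trailing P/E = b(1+g)/(r−g) = 0.64×(1+0.061)/(0.1294−0.061) = 9.9275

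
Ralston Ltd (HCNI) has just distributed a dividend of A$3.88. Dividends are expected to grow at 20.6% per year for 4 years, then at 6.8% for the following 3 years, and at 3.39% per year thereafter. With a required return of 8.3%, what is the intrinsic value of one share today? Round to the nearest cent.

A$158.35

Three-stage DDM. Project D₁…D_7; terminal Gordon value at t=7 with g = 0.0339; discount at r = 0.083.
D_1 = 4.6793
D_2 = 5.6432
D_3 = 6.8057
D_4 = 8.2077
D_5 = 8.7658
D_6 = 9.3619
D_7 = 9.9985
TV_7 = 10.3374/(0.083−0.0339) = 210.5386
P₀ = Σ Dₜ/(1+r)ᵗ + TV_7/(1+r)^7 = 158.3488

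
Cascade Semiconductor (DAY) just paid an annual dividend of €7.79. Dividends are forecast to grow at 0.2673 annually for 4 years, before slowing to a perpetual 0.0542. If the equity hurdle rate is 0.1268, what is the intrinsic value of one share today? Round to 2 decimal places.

Two-stage DDM. Project D₁…D_4 at 0.2673, terminal growth 0.0542, discount at r = 0.1268.
D_1 = 9.8723
D_2 = 12.5111
D_3 = 15.8553
D_4 = 20.0935
Terminal value at t=4: TV = D_5/(r−g) = 21.1825/(0.1268−0.0542) = 291.7706
P₀ = 9.8723/(1+0.1268)^1 + 12.5111/(1+0.1268)^2 + 15.8553/(1+0.1268)^3 + 20.0935/(1+0.1268)^4 + 291.7706/(1+0.1268)^4 = 223.1517

€223.15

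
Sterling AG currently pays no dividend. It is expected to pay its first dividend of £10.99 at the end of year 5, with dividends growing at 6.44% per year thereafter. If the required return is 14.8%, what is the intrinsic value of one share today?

Deferred-dividend DDM. At t=4 the remaining stream is a growing perpetuity with first payment D_5 = 10.99.
V_4 = D_5/(r−g) = 10.99/(0.148−0.0644) = 131.4593
P₀ = V_4/(1+r)^4 = 131.4593/(1+0.148)^4 = 75.6874

£75.69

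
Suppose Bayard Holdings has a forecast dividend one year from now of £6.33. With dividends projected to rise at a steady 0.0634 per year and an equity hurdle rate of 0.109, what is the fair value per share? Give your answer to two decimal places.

£138.82

Gordon growth model: P₀ = D₁/(r − g), with D₁ = 6.33 given directly.
P₀ = 6.3300 / (0.109 − 0.0634) = 6.3300 / 0.0456 = 138.8158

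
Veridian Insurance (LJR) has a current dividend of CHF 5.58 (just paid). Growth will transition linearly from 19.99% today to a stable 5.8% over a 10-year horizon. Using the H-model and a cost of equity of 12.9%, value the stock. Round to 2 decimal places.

H-model: P₀ = D₀[(1+g_L) + H(g_S−g_L)]/(r−g_L), with H = 10/2 = 5.
P₀ = 5.58 × [(1+0.058) + 5×(0.1999−0.058)] / (0.129−0.058)
   = 5.58 × 1.7675 / 0.071 = 138.9106

CHF 138.91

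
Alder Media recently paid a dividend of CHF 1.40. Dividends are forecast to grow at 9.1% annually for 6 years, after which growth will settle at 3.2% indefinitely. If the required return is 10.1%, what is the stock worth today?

CHF 27.96

Two-stage DDM. Project D₁…D_6 at 0.091, terminal growth 0.032, discount at r = 0.101.
D_1 = 1.5274
D_2 = 1.6664
D_3 = 1.8180
D_4 = 1.9835
D_5 = 2.1640
D_6 = 2.3609
Terminal value at t=6: TV = D_7/(r−g) = 2.4364/(0.101−0.032) = 35.3108
P₀ = 1.5274/(1+0.101)^1 + 1.6664/(1+0.101)^2 + 1.8180/(1+0.101)^3 + 1.9835/(1+0.101)^4 + 2.1640/(1+0.101)^5 + 2.3609/(1+0.101)^6 + 35.3108/(1+0.101)^6 = 27.9606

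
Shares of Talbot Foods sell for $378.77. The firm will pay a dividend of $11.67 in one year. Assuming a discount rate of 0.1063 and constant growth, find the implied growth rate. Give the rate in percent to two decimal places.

7.55%

From P₀ = D₁/(r − g), the implied growth is g = r − D₁/P₀.
g = 0.1063 − 11.67/378.77 = 0.1063 − 0.03081 = 0.07549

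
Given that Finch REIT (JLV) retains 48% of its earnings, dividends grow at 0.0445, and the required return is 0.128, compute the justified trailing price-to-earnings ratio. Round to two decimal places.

6.50

Payout ratio b = 1 − 0.48 = 0.52.
Justified trailing P/E = b(1+g)/(r−g) = 0.52×(1+0.0445)/(0.128−0.0445) = 6.5047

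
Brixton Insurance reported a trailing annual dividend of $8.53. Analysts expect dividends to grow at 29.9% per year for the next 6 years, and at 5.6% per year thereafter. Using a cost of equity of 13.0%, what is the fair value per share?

$366.65

Two-stage DDM. Project D₁…D_6 at 0.299, terminal growth 0.056, discount at r = 0.13.
D_1 = 11.0805
D_2 = 14.3935
D_3 = 18.6972
D_4 = 24.2877
D_5 = 31.5497
D_6 = 40.9830
Terminal value at t=6: TV = D_7/(r−g) = 43.2781/(0.13−0.056) = 584.8387
P₀ = 11.0805/(1+0.13)^1 + 14.3935/(1+0.13)^2 + 18.6972/(1+0.13)^3 + 24.2877/(1+0.13)^4 + 31.5497/(1+0.13)^5 + 40.9830/(1+0.13)^6 + 584.8387/(1+0.13)^6 = 366.6498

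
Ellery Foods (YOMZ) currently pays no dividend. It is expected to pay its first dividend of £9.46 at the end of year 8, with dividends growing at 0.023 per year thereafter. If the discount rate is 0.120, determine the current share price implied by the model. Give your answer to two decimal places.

Deferred-dividend DDM. At t=7 the remaining stream is a growing perpetuity with first payment D_8 = 9.46.
V_7 = D_8/(r−g) = 9.46/(0.12−0.023) = 97.5258
P₀ = V_7/(1+r)^7 = 97.5258/(1+0.12)^7 = 44.1157

£44.12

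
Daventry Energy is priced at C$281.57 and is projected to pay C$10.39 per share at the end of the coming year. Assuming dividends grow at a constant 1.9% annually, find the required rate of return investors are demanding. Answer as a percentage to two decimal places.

Rearranging the constant-growth DDM: r = D₁/P₀ + g.
r = 10.3900 / 281.57 + 0.019 = 0.03690 + 0.019 = 0.05590

5.59%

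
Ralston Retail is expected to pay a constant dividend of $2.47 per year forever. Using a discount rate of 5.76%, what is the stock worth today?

$42.88

Zero-growth DDM (perpetuity): P₀ = D/r = 2.47 / 0.0576 = 42.8819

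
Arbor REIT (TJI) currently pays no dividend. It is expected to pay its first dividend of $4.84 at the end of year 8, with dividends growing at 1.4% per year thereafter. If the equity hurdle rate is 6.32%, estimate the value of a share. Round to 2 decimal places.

Deferred-dividend DDM. At t=7 the remaining stream is a growing perpetuity with first payment D_8 = 4.84.
V_7 = D_8/(r−g) = 4.84/(0.0632−0.014) = 98.3740
P₀ = V_7/(1+r)^7 = 98.3740/(1+0.0632)^7 = 64.0583

$64.06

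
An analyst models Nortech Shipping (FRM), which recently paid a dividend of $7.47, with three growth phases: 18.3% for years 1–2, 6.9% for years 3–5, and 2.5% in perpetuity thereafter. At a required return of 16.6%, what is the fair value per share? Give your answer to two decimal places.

Three-stage DDM. Project D₁…D_5; terminal Gordon value at t=5 with g = 0.025; discount at r = 0.166.
D_1 = 8.8370
D_2 = 10.4542
D_3 = 11.1755
D_4 = 11.9466
D_5 = 12.7710
TV_5 = 13.0902/(0.166−0.025) = 92.8385
P₀ = Σ Dₜ/(1+r)ᵗ + TV_5/(1+r)^5 = 77.7829

$77.78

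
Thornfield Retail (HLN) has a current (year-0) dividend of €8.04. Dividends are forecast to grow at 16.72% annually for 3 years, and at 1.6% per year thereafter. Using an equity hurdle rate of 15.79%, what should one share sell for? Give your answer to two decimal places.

€83.47

Two-stage DDM. Project D₁…D_3 at 0.1672, terminal growth 0.016, discount at r = 0.1579.
D_1 = 9.3843
D_2 = 10.9533
D_3 = 12.7847
Terminal value at t=3: TV = D_4/(r−g) = 12.9893/(0.1579−0.016) = 91.5384
P₀ = 9.3843/(1+0.1579)^1 + 10.9533/(1+0.1579)^2 + 12.7847/(1+0.1579)^3 + 91.5384/(1+0.1579)^3 = 83.4740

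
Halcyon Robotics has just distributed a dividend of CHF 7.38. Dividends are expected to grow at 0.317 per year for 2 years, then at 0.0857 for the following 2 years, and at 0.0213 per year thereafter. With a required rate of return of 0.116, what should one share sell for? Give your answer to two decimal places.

Three-stage DDM. Project D₁…D_4; terminal Gordon value at t=4 with g = 0.0213; discount at r = 0.116.
D_1 = 9.7195
D_2 = 12.8005
D_3 = 13.8975
D_4 = 15.0886
TV_4 = 15.4099/(0.116−0.0213) = 162.7237
P₀ = Σ Dₜ/(1+r)ᵗ + TV_4/(1+r)^4 = 143.6175

CHF 143.62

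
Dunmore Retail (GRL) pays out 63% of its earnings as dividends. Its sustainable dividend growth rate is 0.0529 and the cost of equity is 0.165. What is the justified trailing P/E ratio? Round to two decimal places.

5.92

Justified trailing P/E = b(1+g)/(r−g) = 0.63×(1+0.0529)/(0.165−0.0529) = 5.9173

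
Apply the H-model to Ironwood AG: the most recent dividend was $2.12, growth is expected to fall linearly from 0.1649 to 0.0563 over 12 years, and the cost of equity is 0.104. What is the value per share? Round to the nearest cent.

H-model: P₀ = D₀[(1+g_L) + H(g_S−g_L)]/(r−g_L), with H = 12/2 = 6.
P₀ = 2.12 × [(1+0.0563) + 6×(0.1649−0.0563)] / (0.104−0.0563)
   = 2.12 × 1.7079 / 0.0477 = 75.9067

$75.91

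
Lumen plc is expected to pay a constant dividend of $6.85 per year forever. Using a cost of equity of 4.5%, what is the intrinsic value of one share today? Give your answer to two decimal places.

Zero-growth DDM (perpetuity): P₀ = D/r = 6.85 / 0.045 = 152.2222

$152.22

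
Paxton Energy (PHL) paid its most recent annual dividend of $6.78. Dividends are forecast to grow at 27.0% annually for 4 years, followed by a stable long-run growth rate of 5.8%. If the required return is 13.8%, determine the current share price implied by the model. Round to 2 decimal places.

$175.03

Two-stage DDM. Project D₁…D_4 at 0.27, terminal growth 0.058, discount at r = 0.138.
D_1 = 8.6106
D_2 = 10.9355
D_3 = 13.8880
D_4 = 17.6378
Terminal value at t=4: TV = D_5/(r−g) = 18.6608/(0.138−0.058) = 233.2600
P₀ = 8.6106/(1+0.138)^1 + 10.9355/(1+0.138)^2 + 13.8880/(1+0.138)^3 + 17.6378/(1+0.138)^4 + 233.2600/(1+0.138)^4 = 175.0328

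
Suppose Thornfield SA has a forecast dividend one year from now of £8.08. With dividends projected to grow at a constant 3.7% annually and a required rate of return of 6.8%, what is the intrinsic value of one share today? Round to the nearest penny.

£260.65

Gordon growth model: P₀ = D₁/(r − g), with D₁ = 8.08 given directly.
P₀ = 8.0800 / (0.068 − 0.037) = 8.0800 / 0.031 = 260.6452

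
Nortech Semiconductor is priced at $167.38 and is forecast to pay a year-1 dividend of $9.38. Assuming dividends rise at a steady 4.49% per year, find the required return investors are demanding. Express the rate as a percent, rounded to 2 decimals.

Rearranging the constant-growth DDM: r = D₁/P₀ + g.
r = 9.3800 / 167.38 + 0.0449 = 0.05604 + 0.0449 = 0.10094

10.09%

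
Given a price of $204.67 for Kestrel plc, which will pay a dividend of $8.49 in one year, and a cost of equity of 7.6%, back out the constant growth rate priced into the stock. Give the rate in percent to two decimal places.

From P₀ = D₁/(r − g), the implied growth is g = r − D₁/P₀.
g = 0.076 − 8.49/204.67 = 0.076 − 0.04148 = 0.03452

3.45%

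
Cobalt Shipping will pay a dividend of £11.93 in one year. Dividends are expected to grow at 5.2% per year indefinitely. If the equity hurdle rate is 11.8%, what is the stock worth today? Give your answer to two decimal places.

Gordon growth model: P₀ = D₁/(r − g), with D₁ = 11.93 given directly.
P₀ = 11.9300 / (0.118 − 0.052) = 11.9300 / 0.066 = 180.7576

£180.76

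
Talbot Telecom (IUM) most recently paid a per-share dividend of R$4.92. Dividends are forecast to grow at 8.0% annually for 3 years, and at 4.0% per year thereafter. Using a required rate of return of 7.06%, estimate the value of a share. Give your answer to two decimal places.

Two-stage DDM. Project D₁…D_3 at 0.08, terminal growth 0.04, discount at r = 0.0706.
D_1 = 5.3136
D_2 = 5.7387
D_3 = 6.1978
Terminal value at t=3: TV = D_4/(r−g) = 6.4457/(0.0706−0.04) = 210.6436
P₀ = 5.3136/(1+0.0706)^1 + 5.7387/(1+0.0706)^2 + 6.1978/(1+0.0706)^3 + 210.6436/(1+0.0706)^3 = 186.6797

R$186.68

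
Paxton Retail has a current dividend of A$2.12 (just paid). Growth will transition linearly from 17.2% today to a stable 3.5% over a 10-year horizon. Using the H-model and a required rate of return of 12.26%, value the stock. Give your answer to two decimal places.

H-model: P₀ = D₀[(1+g_L) + H(g_S−g_L)]/(r−g_L), with H = 10/2 = 5.
P₀ = 2.12 × [(1+0.035) + 5×(0.172−0.035)] / (0.1226−0.035)
   = 2.12 × 1.7200 / 0.0876 = 41.6256

A$41.63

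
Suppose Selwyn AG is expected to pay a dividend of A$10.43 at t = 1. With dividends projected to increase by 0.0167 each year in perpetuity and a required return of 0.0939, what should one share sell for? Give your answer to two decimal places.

Gordon growth model: P₀ = D₁/(r − g), with D₁ = 10.43 given directly.
P₀ = 10.4300 / (0.0939 − 0.0167) = 10.4300 / 0.0772 = 135.1036

A$135.10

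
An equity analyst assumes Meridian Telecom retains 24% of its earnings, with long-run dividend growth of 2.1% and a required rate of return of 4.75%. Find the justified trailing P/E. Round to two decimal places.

29.28

Payout ratio b = 1 − 0.24 = 0.76.
Justified trailing P/E = b(1+g)/(r−g) = 0.76×(1+0.021)/(0.0475−0.021) = 29.2815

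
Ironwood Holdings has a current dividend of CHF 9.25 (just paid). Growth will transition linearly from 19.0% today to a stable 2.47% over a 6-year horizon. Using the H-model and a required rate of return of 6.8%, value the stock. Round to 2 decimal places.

H-model: P₀ = D₀[(1+g_L) + H(g_S−g_L)]/(r−g_L), with H = 6/2 = 3.
P₀ = 9.25 × [(1+0.0247) + 3×(0.19−0.0247)] / (0.068−0.0247)
   = 9.25 × 1.5206 / 0.0433 = 324.8395

CHF 324.84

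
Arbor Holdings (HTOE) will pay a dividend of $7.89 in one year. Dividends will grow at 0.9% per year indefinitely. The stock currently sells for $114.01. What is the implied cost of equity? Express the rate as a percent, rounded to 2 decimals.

7.82%

Rearranging the constant-growth DDM: r = D₁/P₀ + g.
r = 7.8900 / 114.01 + 0.009 = 0.06920 + 0.009 = 0.07820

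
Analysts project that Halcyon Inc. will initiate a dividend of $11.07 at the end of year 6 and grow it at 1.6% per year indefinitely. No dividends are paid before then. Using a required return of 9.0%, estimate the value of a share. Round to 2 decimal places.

$97.23

Deferred-dividend DDM. At t=5 the remaining stream is a growing perpetuity with first payment D_6 = 11.07.
V_5 = D_6/(r−g) = 11.07/(0.09−0.016) = 149.5946
P₀ = V_5/(1+r)^5 = 149.5946/(1+0.09)^5 = 97.2262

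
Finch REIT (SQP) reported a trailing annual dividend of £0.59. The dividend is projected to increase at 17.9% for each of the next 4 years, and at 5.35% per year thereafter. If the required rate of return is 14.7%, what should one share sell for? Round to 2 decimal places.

Two-stage DDM. Project D₁…D_4 at 0.179, terminal growth 0.0535, discount at r = 0.147.
D_1 = 0.6956
D_2 = 0.8201
D_3 = 0.9669
D_4 = 1.1400
Terminal value at t=4: TV = D_5/(r−g) = 1.2010/(0.147−0.0535) = 12.8449
P₀ = 0.6956/(1+0.147)^1 + 0.8201/(1+0.147)^2 + 0.9669/(1+0.147)^3 + 1.1400/(1+0.147)^4 + 12.8449/(1+0.147)^4 = 9.9505

£9.95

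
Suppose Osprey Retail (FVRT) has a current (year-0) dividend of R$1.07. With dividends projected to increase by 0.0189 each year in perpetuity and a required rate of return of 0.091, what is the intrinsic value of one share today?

Gordon growth model: P₀ = D₁/(r − g). D₁ = 1.07 × (1 + 0.0189) = 1.0902.
P₀ = 1.0902 / (0.091 − 0.0189) = 1.0902 / 0.0721 = 15.1210

R$15.12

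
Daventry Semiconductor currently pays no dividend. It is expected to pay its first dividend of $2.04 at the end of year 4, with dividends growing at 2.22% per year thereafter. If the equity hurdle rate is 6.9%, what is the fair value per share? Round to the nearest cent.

Deferred-dividend DDM. At t=3 the remaining stream is a growing perpetuity with first payment D_4 = 2.04.
V_3 = D_4/(r−g) = 2.04/(0.069−0.0222) = 43.5897
P₀ = V_3/(1+r)^3 = 43.5897/(1+0.069)^3 = 35.6822

$35.68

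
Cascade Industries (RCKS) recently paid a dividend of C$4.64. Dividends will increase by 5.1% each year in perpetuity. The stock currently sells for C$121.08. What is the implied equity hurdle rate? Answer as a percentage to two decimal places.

Rearranging the constant-growth DDM: r = D₁/P₀ + g.
D₁ = 4.64 × (1 + 0.051) = 4.8766.
r = 4.8766 / 121.08 + 0.051 = 0.04028 + 0.051 = 0.09128

9.13%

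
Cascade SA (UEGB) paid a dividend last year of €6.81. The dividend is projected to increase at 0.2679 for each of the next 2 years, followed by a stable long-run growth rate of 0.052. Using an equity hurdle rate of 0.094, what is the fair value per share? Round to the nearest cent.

€246.15

Two-stage DDM. Project D₁…D_2 at 0.2679, terminal growth 0.052, discount at r = 0.094.
D_1 = 8.6344
D_2 = 10.9476
Terminal value at t=2: TV = D_3/(r−g) = 11.5168/(0.094−0.052) = 274.2102
P₀ = 8.6344/(1+0.094)^1 + 10.9476/(1+0.094)^2 + 274.2102/(1+0.094)^2 = 246.1522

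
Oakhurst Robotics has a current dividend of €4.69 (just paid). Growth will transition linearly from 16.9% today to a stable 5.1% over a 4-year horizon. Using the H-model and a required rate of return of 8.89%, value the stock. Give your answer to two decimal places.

€159.26

H-model: P₀ = D₀[(1+g_L) + H(g_S−g_L)]/(r−g_L), with H = 4/2 = 2.
P₀ = 4.69 × [(1+0.051) + 2×(0.169−0.051)] / (0.0889−0.051)
   = 4.69 × 1.2870 / 0.0379 = 159.2620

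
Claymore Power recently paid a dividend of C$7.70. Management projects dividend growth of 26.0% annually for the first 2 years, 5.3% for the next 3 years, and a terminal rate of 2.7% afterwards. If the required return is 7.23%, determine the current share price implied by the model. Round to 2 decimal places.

C$278.69

Three-stage DDM. Project D₁…D_5; terminal Gordon value at t=5 with g = 0.027; discount at r = 0.0723.
D_1 = 9.7020
D_2 = 12.2245
D_3 = 12.8724
D_4 = 13.5547
D_5 = 14.2731
TV_5 = 14.6584/(0.0723−0.027) = 323.5856
P₀ = Σ Dₜ/(1+r)ᵗ + TV_5/(1+r)^5 = 278.6882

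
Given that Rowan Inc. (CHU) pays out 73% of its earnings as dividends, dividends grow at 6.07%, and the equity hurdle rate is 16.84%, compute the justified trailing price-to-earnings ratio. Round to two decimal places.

7.19

Justified trailing P/E = b(1+g)/(r−g) = 0.73×(1+0.0607)/(0.1684−0.0607) = 7.1895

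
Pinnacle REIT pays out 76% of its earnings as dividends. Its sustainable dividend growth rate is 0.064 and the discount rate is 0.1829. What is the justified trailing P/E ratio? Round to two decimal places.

Justified trailing P/E = b(1+g)/(r−g) = 0.76×(1+0.064)/(0.1829−0.064) = 6.8010

6.80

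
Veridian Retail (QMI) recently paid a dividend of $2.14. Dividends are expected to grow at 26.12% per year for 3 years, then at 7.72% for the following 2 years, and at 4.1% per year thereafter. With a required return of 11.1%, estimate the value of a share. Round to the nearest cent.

$58.06

Three-stage DDM. Project D₁…D_5; terminal Gordon value at t=5 with g = 0.041; discount at r = 0.111.
D_1 = 2.6990
D_2 = 3.4039
D_3 = 4.2930
D_4 = 4.6245
D_5 = 4.9815
TV_5 = 5.1857/(0.111−0.041) = 74.0817
P₀ = Σ Dₜ/(1+r)ᵗ + TV_5/(1+r)^5 = 58.0623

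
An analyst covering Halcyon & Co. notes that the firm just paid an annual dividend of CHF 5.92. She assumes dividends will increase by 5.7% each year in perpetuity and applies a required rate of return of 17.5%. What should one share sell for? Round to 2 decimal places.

CHF 53.03

Gordon growth model: P₀ = D₁/(r − g). D₁ = 5.92 × (1 + 0.057) = 6.2574.
P₀ = 6.2574 / (0.175 − 0.057) = 6.2574 / 0.118 = 53.0292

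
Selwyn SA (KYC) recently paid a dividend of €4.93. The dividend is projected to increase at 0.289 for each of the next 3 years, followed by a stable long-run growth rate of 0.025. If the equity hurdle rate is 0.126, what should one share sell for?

€94.56

Two-stage DDM. Project D₁…D_3 at 0.289, terminal growth 0.025, discount at r = 0.126.
D_1 = 6.3548
D_2 = 8.1913
D_3 = 10.5586
Terminal value at t=3: TV = D_4/(r−g) = 10.8225/(0.126−0.025) = 107.1539
P₀ = 6.3548/(1+0.126)^1 + 8.1913/(1+0.126)^2 + 10.5586/(1+0.126)^3 + 107.1539/(1+0.126)^3 = 94.5575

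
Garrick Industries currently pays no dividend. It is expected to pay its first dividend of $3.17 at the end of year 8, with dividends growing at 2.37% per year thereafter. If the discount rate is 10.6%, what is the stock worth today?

$19.03

Deferred-dividend DDM. At t=7 the remaining stream is a growing perpetuity with first payment D_8 = 3.17.
V_7 = D_8/(r−g) = 3.17/(0.106−0.0237) = 38.5176
P₀ = V_7/(1+r)^7 = 38.5176/(1+0.106)^7 = 19.0271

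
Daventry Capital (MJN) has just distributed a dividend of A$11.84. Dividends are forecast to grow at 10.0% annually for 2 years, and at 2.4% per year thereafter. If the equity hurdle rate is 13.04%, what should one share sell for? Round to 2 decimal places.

A$130.64

Two-stage DDM. Project D₁…D_2 at 0.1, terminal growth 0.024, discount at r = 0.1304.
D_1 = 13.0240
D_2 = 14.3264
Terminal value at t=2: TV = D_3/(r−g) = 14.6702/(0.1304−0.024) = 137.8781
P₀ = 13.0240/(1+0.1304)^1 + 14.3264/(1+0.1304)^2 + 137.8781/(1+0.1304)^2 = 130.6357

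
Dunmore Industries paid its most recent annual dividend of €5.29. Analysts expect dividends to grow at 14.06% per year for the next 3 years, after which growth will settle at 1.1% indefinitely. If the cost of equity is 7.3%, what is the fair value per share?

€121.57

Two-stage DDM. Project D₁…D_3 at 0.1406, terminal growth 0.011, discount at r = 0.073.
D_1 = 6.0338
D_2 = 6.8821
D_3 = 7.8497
Terminal value at t=3: TV = D_4/(r−g) = 7.9361/(0.073−0.011) = 128.0016
P₀ = 6.0338/(1+0.073)^1 + 6.8821/(1+0.073)^2 + 7.8497/(1+0.073)^3 + 128.0016/(1+0.073)^3 = 121.5684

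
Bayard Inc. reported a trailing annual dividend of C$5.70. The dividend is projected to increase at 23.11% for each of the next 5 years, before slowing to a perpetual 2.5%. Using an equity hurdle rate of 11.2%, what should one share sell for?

C$150.77

Two-stage DDM. Project D₁…D_5 at 0.2311, terminal growth 0.025, discount at r = 0.112.
D_1 = 7.0173
D_2 = 8.6390
D_3 = 10.6354
D_4 = 13.0933
D_5 = 16.1191
Terminal value at t=5: TV = D_6/(r−g) = 16.5221/(0.112−0.025) = 189.9093
P₀ = 7.0173/(1+0.112)^1 + 8.6390/(1+0.112)^2 + 10.6354/(1+0.112)^3 + 13.0933/(1+0.112)^4 + 16.1191/(1+0.112)^5 + 189.9093/(1+0.112)^5 = 150.7668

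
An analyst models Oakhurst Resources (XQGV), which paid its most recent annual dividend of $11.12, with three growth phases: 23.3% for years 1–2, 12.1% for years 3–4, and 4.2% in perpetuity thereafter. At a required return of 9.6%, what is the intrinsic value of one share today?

Three-stage DDM. Project D₁…D_4; terminal Gordon value at t=4 with g = 0.042; discount at r = 0.096.
D_1 = 13.7110
D_2 = 16.9056
D_3 = 18.9512
D_4 = 21.2443
TV_4 = 22.1365/(0.096−0.042) = 409.9361
P₀ = Σ Dₜ/(1+r)ᵗ + TV_4/(1+r)^4 = 339.8034

$339.80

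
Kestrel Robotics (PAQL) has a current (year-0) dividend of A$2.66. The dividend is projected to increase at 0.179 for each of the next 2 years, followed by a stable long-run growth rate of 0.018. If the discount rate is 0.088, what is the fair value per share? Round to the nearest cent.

Two-stage DDM. Project D₁…D_2 at 0.179, terminal growth 0.018, discount at r = 0.088.
D_1 = 3.1361
D_2 = 3.6975
Terminal value at t=2: TV = D_3/(r−g) = 3.7641/(0.088−0.018) = 53.7723
P₀ = 3.1361/(1+0.088)^1 + 3.6975/(1+0.088)^2 + 53.7723/(1+0.088)^2 = 51.4317

A$51.43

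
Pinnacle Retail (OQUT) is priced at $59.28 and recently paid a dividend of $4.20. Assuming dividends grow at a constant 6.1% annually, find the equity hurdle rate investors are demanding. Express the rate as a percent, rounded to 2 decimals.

Rearranging the constant-growth DDM: r = D₁/P₀ + g.
D₁ = 4.20 × (1 + 0.061) = 4.4562.
r = 4.4562 / 59.28 + 0.061 = 0.07517 + 0.061 = 0.13617

13.62%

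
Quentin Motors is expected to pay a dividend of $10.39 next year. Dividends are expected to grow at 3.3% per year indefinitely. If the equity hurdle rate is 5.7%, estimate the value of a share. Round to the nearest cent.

$432.92

Gordon growth model: P₀ = D₁/(r − g), with D₁ = 10.39 given directly.
P₀ = 10.3900 / (0.057 − 0.033) = 10.3900 / 0.024 = 432.9167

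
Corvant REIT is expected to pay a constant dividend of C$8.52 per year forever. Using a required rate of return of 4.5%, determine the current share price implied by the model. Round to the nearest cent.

Zero-growth DDM (perpetuity): P₀ = D/r = 8.52 / 0.045 = 189.3333

C$189.33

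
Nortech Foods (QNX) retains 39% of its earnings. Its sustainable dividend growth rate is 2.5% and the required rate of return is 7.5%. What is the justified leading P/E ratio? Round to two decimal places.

12.20

Payout ratio b = 1 − 0.39 = 0.61.
Justified leading P/E = b/(r−g) = 0.61/(0.075−0.025) = 12.2000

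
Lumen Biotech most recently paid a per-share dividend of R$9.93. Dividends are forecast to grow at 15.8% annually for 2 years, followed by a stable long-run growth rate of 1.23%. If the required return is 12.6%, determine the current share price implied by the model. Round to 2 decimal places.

Two-stage DDM. Project D₁…D_2 at 0.158, terminal growth 0.0123, discount at r = 0.126.
D_1 = 11.4989
D_2 = 13.3158
Terminal value at t=2: TV = D_3/(r−g) = 13.4796/(0.126−0.0123) = 118.5537
P₀ = 11.4989/(1+0.126)^1 + 13.3158/(1+0.126)^2 + 118.5537/(1+0.126)^2 = 114.2204

R$114.22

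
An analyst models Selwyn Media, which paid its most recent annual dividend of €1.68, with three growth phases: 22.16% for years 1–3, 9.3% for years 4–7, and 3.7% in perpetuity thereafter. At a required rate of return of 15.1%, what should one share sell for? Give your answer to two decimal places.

Three-stage DDM. Project D₁…D_7; terminal Gordon value at t=7 with g = 0.037; discount at r = 0.151.
D_1 = 2.0523
D_2 = 2.5071
D_3 = 3.0626
D_4 = 3.3475
D_5 = 3.6588
D_6 = 3.9991
D_7 = 4.3710
TV_7 = 4.5327/(0.151−0.037) = 39.7604
P₀ = Σ Dₜ/(1+r)ᵗ + TV_7/(1+r)^7 = 27.6123

€27.61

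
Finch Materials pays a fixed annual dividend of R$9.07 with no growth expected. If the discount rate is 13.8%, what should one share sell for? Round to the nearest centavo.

R$65.72

Zero-growth DDM (perpetuity): P₀ = D/r = 9.07 / 0.138 = 65.7246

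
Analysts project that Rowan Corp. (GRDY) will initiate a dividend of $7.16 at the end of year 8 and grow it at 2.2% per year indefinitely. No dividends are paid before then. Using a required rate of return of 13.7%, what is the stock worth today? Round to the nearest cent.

$25.34

Deferred-dividend DDM. At t=7 the remaining stream is a growing perpetuity with first payment D_8 = 7.16.
V_7 = D_8/(r−g) = 7.16/(0.137−0.022) = 62.2609
P₀ = V_7/(1+r)^7 = 62.2609/(1+0.137)^7 = 25.3450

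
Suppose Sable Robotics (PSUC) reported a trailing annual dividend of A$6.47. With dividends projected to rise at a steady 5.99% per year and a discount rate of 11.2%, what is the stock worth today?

Gordon growth model: P₀ = D₁/(r − g). D₁ = 6.47 × (1 + 0.0599) = 6.8576.
P₀ = 6.8576 / (0.112 − 0.0599) = 6.8576 / 0.0521 = 131.6229

A$131.62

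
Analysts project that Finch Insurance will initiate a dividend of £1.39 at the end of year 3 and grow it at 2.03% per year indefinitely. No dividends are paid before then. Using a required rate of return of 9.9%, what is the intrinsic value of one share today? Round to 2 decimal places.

£14.62

Deferred-dividend DDM. At t=2 the remaining stream is a growing perpetuity with first payment D_3 = 1.39.
V_2 = D_3/(r−g) = 1.39/(0.099−0.0203) = 17.6620
P₀ = V_2/(1+r)^2 = 17.6620/(1+0.099)^2 = 14.6233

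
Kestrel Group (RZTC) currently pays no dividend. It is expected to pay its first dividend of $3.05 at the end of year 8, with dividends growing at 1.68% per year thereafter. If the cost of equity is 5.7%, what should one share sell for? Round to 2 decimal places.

$51.47

Deferred-dividend DDM. At t=7 the remaining stream is a growing perpetuity with first payment D_8 = 3.05.
V_7 = D_8/(r−g) = 3.05/(0.057−0.0168) = 75.8706
P₀ = V_7/(1+r)^7 = 75.8706/(1+0.057)^7 = 51.4694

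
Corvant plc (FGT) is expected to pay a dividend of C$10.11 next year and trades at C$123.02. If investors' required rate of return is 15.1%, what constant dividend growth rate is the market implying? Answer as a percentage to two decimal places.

From P₀ = D₁/(r − g), the implied growth is g = r − D₁/P₀.
g = 0.151 − 10.11/123.02 = 0.151 − 0.08218 = 0.06882

6.88%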